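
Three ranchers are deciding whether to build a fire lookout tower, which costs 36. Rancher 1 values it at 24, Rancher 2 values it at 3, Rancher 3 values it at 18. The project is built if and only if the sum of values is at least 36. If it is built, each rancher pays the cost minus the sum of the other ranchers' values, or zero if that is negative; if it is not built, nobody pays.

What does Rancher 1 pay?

15

Total value 45 ≥ cost 36, so the project is built.
The other ranchers' values sum to 21.
Cost minus that sum is 36 - 21 = 15.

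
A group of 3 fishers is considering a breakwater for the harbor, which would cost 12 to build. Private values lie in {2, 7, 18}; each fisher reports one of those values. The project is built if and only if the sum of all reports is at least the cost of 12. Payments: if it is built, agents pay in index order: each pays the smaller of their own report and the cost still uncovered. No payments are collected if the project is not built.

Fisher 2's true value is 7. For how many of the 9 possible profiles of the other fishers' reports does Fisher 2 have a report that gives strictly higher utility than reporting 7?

3

Others report (2, 18): truth gives 0; report 2 gives 5 > 0. Violating.
Others report (7, 7): truth gives 2; report 2 gives 5 > 2. Violating.
Others report (7, 18): truth gives 2; report 2 gives 5 > 2. Violating.
Others report (2, 2): truth gives 0; no alternative beats it.
Others report (2, 7): truth gives 0; no alternative beats it.
(Checking all 9 profiles: 3 have a profitable deviation, 6 do not.)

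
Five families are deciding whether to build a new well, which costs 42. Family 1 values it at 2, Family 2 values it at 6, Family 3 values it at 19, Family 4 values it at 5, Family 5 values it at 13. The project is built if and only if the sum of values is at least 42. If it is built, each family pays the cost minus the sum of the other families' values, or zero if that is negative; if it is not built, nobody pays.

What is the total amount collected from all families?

31

Total value 45 ≥ cost 42, so it is built.
Family 1: others sum to 43; max(0, 42 - 43) = 0.
Family 2: others sum to 39; max(0, 42 - 39) = 3.
Family 3: others sum to 26; max(0, 42 - 26) = 16.
Family 4: others sum to 40; max(0, 42 - 40) = 2.
Family 5: others sum to 32; max(0, 42 - 32) = 10.
Total collected = 0 + 3 + 16 + 2 + 10 = 31.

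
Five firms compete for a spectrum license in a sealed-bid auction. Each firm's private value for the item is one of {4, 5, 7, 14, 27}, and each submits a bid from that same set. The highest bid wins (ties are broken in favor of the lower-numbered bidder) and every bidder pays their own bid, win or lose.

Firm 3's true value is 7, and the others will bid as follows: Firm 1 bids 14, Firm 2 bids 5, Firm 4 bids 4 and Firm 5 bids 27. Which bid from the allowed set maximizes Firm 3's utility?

Bid 4: loses but pays 4, utility -4.
Bid 5: loses but pays 5, utility -5.
Bid 7: loses but pays 7, utility -7.
Bid 14: loses but pays 14, utility -14.
Bid 27: wins, pays 27, utility 7 - 27 = -20.
The best choice is 4 with utility -4.

4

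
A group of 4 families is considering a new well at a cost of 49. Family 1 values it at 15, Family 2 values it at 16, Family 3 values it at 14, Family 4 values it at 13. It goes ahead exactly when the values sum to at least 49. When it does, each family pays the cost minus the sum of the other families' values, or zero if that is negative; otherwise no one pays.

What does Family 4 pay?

Total value 58 ≥ cost 49, so the project is built.
The other families' values sum to 45.
Cost minus that sum is 49 - 45 = 4.

4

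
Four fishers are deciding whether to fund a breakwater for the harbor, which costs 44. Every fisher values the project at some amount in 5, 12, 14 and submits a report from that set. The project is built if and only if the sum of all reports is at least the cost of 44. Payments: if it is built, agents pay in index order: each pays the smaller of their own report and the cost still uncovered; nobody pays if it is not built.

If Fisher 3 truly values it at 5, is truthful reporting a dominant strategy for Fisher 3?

Yes

Check each profile of the others' reports and compare truth against every alternative report.
Others report (5, 14, 14): truth gives 0, best alternative gives -7.
Others report (12, 12, 12): truth gives 0, best alternative gives -7.
Others report (12, 12, 14): truth gives 0, best alternative gives -7.
Others report (12, 14, 12): truth gives 0, best alternative gives -7.
Others report (12, 14, 14): truth gives 0, best alternative gives -7.
Others report (14, 5, 14): truth gives 0, best alternative gives -7.
(Remaining 21 profiles checked similarly; truth is weakly best in each.)
In every case the truthful report is at least as good as any alternative, so it is a dominant strategy.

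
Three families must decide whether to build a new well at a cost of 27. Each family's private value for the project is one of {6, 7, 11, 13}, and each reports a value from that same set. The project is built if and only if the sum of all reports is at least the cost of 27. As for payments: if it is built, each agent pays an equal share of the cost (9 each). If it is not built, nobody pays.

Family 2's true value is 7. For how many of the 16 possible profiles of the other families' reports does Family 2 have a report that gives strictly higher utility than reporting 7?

Others report (7, 13): truth gives -2; report 6 gives 0 > -2. Violating.
Others report (13, 7): truth gives -2; report 6 gives 0 > -2. Violating.
Others report (6, 6): truth gives 0; no alternative beats it.
Others report (6, 7): truth gives 0; no alternative beats it.
(Checking all 16 profiles: 2 have a profitable deviation, 14 do not.)

2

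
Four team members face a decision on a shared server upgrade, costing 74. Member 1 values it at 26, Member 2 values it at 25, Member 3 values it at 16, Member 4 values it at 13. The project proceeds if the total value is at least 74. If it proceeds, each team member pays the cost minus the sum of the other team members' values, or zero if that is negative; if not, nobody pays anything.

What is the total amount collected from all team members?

56

Total value 80 ≥ cost 74, so it is built.
Member 1: others sum to 54; max(0, 74 - 54) = 20.
Member 2: others sum to 55; max(0, 74 - 55) = 19.
Member 3: others sum to 64; max(0, 74 - 64) = 10.
Member 4: others sum to 67; max(0, 74 - 67) = 7.
Total collected = 20 + 19 + 10 + 7 = 56.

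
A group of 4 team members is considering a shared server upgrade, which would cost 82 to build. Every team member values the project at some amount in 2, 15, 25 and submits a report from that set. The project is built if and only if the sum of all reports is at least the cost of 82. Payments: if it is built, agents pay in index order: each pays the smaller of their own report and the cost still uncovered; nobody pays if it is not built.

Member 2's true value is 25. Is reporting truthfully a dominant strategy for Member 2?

No

Consider the case where Member 1 reports 25, Member 3 reports 25 and Member 4 reports 25.
Truthful report 25: project built, pays 25, utility 25 - 25 = 0.
Report 15 instead: project built, pays 15, utility 25 - 15 = 10.
Since 10 > 0, reporting 15 is strictly better here, so truthful reporting is not dominant.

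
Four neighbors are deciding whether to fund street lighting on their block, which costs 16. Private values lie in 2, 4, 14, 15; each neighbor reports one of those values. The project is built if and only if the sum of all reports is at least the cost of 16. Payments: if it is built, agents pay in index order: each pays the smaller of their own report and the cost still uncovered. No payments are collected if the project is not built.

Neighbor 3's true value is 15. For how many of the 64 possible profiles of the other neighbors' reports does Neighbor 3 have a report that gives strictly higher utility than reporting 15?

Others report (2, 2, 14): truth gives 3; report 2 gives 13 > 3. Violating.
Others report (2, 2, 15): truth gives 3; report 2 gives 13 > 3. Violating.
Others report (2, 4, 14): truth gives 5; report 2 gives 13 > 5. Violating.
Others report (2, 4, 15): truth gives 5; report 2 gives 13 > 5. Violating.
Others report (2, 2, 2): truth gives 3; no alternative beats it.
Others report (2, 2, 4): truth gives 3; no alternative beats it.
(Checking all 64 profiles: 9 have a profitable deviation, 55 do not.)

9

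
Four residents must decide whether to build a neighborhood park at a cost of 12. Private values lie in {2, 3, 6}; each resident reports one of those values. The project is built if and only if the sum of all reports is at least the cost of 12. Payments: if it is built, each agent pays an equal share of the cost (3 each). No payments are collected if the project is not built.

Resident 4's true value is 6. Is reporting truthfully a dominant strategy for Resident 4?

Yes

Check each profile of the others' reports and compare truth against every alternative report.
Others report (2, 2, 2): truth gives 3, best alternative gives 0.
Others report (2, 2, 3): truth gives 3, best alternative gives 0.
Others report (2, 3, 2): truth gives 3, best alternative gives 0.
Others report (2, 3, 3): truth gives 3, best alternative gives 0.
Others report (3, 2, 2): truth gives 3, best alternative gives 0.
Others report (3, 2, 3): truth gives 3, best alternative gives 0.
(Remaining 21 profiles checked similarly; truth is weakly best in each.)
In every case the truthful report is at least as good as any alternative, so it is a dominant strategy.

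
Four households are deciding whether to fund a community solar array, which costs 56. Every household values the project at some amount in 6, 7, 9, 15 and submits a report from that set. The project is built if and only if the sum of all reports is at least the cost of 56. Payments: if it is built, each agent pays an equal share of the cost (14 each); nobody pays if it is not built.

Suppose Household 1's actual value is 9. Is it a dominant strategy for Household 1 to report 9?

Yes

Check each profile of the others' reports and compare truth against every alternative report.
Others report (6, 6, 6): truth gives 0, best alternative gives 0.
Others report (6, 6, 7): truth gives 0, best alternative gives 0.
Others report (6, 6, 9): truth gives 0, best alternative gives 0.
Others report (6, 6, 15): truth gives 0, best alternative gives 0.
Others report (6, 7, 6): truth gives 0, best alternative gives 0.
Others report (6, 7, 7): truth gives 0, best alternative gives 0.
(Remaining 58 profiles checked similarly; truth is weakly best in each.)
In every case the truthful report is at least as good as any alternative, so it is a dominant strategy.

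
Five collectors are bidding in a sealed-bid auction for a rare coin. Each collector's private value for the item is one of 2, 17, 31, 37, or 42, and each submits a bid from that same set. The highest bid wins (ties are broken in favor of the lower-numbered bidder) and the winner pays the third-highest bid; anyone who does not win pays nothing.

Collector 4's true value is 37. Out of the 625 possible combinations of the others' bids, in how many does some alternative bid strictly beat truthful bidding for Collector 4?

108

Others bid (2, 2, 2, 42): truth gives 0; bid 42 gives 35 > 0. Violating.
Others bid (2, 2, 17, 42): truth gives 0; bid 42 gives 20 > 0. Violating.
Others bid (2, 2, 31, 42): truth gives 0; bid 42 gives 6 > 0. Violating.
Others bid (2, 2, 37, 2): truth gives 0; bid 42 gives 35 > 0. Violating.
Others bid (2, 2, 2, 2): truth gives 35; no alternative beats it.
Others bid (2, 2, 2, 17): truth gives 35; no alternative beats it.
(Checking all 625 profiles: 108 have a profitable deviation, 517 do not.)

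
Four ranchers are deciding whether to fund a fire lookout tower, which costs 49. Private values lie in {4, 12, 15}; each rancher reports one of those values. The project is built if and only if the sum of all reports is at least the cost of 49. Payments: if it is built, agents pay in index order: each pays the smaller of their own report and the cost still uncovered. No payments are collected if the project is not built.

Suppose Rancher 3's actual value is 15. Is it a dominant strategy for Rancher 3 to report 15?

No

Consider the case where Rancher 1 reports 12, Rancher 2 reports 12 and Rancher 4 reports 15.
Truthful report 15: project built, pays 15, utility 15 - 15 = 0.
Report 12 instead: project built, pays 12, utility 15 - 12 = 3.
Since 3 > 0, reporting 12 is strictly better here, so truthful reporting is not dominant.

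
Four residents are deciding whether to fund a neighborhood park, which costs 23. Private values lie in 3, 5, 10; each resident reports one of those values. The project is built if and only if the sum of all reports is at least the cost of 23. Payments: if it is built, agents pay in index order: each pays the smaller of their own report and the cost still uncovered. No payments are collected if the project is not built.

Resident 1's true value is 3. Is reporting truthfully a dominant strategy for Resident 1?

Check each profile of the others' reports and compare truth against every alternative report.
Others report (3, 5, 10): truth gives 0, best alternative gives -2.
Others report (3, 10, 5): truth gives 0, best alternative gives -2.
Others report (3, 10, 10): truth gives 0, best alternative gives -2.
Others report (5, 3, 10): truth gives 0, best alternative gives -2.
Others report (5, 5, 10): truth gives 0, best alternative gives -2.
Others report (5, 10, 3): truth gives 0, best alternative gives -2.
(Remaining 21 profiles checked similarly; truth is weakly best in each.)
In every case the truthful report is at least as good as any alternative, so it is a dominant strategy.

Yes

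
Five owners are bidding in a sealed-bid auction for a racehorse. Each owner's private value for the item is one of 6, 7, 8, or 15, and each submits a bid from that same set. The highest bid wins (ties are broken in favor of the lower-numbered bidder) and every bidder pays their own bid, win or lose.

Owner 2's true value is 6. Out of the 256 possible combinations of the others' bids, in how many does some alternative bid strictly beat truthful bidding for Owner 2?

54

Others bid (6, 6, 6, 6): truth gives -6; bid 7 gives -1 > -6. Violating.
Others bid (6, 6, 6, 7): truth gives -6; bid 7 gives -1 > -6. Violating.
Others bid (6, 6, 6, 8): truth gives -6; bid 8 gives -2 > -6. Violating.
Others bid (6, 6, 7, 6): truth gives -6; bid 7 gives -1 > -6. Violating.
Others bid (6, 6, 6, 15): truth gives -6; no alternative beats it.
Others bid (6, 6, 7, 15): truth gives -6; no alternative beats it.
(Checking all 256 profiles: 54 have a profitable deviation, 202 do not.)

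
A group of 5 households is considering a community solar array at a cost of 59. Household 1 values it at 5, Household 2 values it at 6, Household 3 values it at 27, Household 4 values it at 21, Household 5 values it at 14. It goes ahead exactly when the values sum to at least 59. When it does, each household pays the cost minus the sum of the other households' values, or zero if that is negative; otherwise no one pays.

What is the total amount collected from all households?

20

Total value 73 ≥ cost 59, so it is built.
Household 1: others sum to 68; max(0, 59 - 68) = 0.
Household 2: others sum to 67; max(0, 59 - 67) = 0.
Household 3: others sum to 46; max(0, 59 - 46) = 13.
Household 4: others sum to 52; max(0, 59 - 52) = 7.
Household 5: others sum to 59; max(0, 59 - 59) = 0.
Total collected = 0 + 0 + 13 + 7 + 0 = 20.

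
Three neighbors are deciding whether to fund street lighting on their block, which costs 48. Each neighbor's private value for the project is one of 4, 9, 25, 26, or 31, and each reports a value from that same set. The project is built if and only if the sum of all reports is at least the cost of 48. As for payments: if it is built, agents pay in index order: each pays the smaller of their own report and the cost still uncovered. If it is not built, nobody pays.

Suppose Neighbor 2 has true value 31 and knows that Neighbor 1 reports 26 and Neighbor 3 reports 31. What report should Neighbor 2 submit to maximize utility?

Report 4: project built, pays 4, utility 31 - 4 = 27.
Report 9: project built, pays 9, utility 31 - 9 = 22.
Report 25: project built, pays 22, utility 31 - 22 = 9.
Report 26: project built, pays 22, utility 31 - 22 = 9.
Report 31: project built, pays 22, utility 31 - 22 = 9.
The best choice is 4 with utility 27.

4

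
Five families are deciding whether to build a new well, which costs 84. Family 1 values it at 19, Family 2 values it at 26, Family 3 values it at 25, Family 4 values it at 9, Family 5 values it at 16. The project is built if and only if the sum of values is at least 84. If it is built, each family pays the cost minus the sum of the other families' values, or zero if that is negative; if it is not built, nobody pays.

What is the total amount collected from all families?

42

Total value 95 ≥ cost 84, so it is built.
Family 1: others sum to 76; max(0, 84 - 76) = 8.
Family 2: others sum to 69; max(0, 84 - 69) = 15.
Family 3: others sum to 70; max(0, 84 - 70) = 14.
Family 4: others sum to 86; max(0, 84 - 86) = 0.
Family 5: others sum to 79; max(0, 84 - 79) = 5.
Total collected = 8 + 15 + 14 + 0 + 5 = 42.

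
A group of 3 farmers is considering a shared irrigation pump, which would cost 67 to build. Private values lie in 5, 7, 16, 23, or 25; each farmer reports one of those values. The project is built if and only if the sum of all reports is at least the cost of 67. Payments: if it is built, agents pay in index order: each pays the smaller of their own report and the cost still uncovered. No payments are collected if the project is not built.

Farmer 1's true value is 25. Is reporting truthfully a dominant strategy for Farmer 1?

No

Consider the case where Farmer 2 reports 23 and Farmer 3 reports 23.
Truthful report 25: project built, pays 25, utility 25 - 25 = 0.
Report 23 instead: project built, pays 23, utility 25 - 23 = 2.
Since 2 > 0, reporting 23 is strictly better here, so truthful reporting is not dominant.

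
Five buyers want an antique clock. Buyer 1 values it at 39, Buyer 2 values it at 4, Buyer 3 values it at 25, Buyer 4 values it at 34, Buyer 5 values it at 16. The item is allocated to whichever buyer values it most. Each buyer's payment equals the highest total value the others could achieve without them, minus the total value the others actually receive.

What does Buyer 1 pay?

Buyer 1 has the highest value and receives the item.
Without Buyer 1, the item would go to the next-highest value, 34, so the others could achieve 34.
With Buyer 1 present and winning, the others receive nothing, so their total is 0.
Payment = 34 - 0 = 34.

34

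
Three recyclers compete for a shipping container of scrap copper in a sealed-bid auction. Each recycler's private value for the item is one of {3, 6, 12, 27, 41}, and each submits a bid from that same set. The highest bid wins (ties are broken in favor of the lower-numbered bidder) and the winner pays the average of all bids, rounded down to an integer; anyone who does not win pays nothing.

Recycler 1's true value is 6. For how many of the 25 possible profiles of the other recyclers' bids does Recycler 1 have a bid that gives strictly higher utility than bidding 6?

Others bid (3, 3): truth gives 2; bid 3 gives 3 > 2. Violating.
Others bid (3, 6): truth gives 1; no alternative beats it.
Others bid (3, 12): truth gives 0; no alternative beats it.
(Checking all 25 profiles: 1 has a profitable deviation, 24 do not.)

1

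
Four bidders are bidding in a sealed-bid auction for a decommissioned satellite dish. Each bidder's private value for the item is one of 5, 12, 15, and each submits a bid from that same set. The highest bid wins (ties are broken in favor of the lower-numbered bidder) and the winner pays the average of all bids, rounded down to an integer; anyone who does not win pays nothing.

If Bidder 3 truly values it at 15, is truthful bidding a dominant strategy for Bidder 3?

No

Consider the case where Bidder 1 bids 5, Bidder 2 bids 5 and Bidder 4 bids 5.
Truthful bid 15: wins, pays 7, utility 15 - 7 = 8.
Bid 12 instead: wins, pays 6, utility 15 - 6 = 9.
Since 9 > 8, bidding 12 is strictly better here, so truthful bidding is not dominant.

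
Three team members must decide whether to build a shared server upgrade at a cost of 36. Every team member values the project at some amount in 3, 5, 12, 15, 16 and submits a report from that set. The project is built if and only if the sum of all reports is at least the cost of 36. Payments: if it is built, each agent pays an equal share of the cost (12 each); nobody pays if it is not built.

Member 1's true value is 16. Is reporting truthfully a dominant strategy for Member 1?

Check each profile of the others' reports and compare truth against every alternative report.
Others report (5, 15): truth gives 4, best alternative gives 0.
Others report (15, 5): truth gives 4, best alternative gives 0.
Others report (5, 16): truth gives 4, best alternative gives 4.
Others report (12, 12): truth gives 4, best alternative gives 4.
Others report (12, 15): truth gives 4, best alternative gives 4.
Others report (12, 16): truth gives 4, best alternative gives 4.
(Remaining 19 profiles checked similarly; truth is weakly best in each.)
In every case the truthful report is at least as good as any alternative, so it is a dominant strategy.

Yes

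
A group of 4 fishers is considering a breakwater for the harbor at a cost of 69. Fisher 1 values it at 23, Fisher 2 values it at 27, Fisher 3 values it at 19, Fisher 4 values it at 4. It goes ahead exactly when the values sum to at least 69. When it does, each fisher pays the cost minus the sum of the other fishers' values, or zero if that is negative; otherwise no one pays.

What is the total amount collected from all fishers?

Total value 73 ≥ cost 69, so it is built.
Fisher 1: others sum to 50; max(0, 69 - 50) = 19.
Fisher 2: others sum to 46; max(0, 69 - 46) = 23.
Fisher 3: others sum to 54; max(0, 69 - 54) = 15.
Fisher 4: others sum to 69; max(0, 69 - 69) = 0.
Total collected = 19 + 23 + 15 + 0 = 57.

57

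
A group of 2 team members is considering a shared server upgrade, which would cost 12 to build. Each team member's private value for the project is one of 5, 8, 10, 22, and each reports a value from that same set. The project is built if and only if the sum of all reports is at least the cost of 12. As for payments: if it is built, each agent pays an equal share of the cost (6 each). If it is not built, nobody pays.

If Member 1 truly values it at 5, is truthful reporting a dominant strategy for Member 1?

Yes

Check each profile of the others' reports and compare truth against every alternative report.
Others report (5): truth gives 0, best alternative gives -1.
Others report (8): truth gives -1, best alternative gives -1.
Others report (10): truth gives -1, best alternative gives -1.
Others report (22): truth gives -1, best alternative gives -1.
In every case the truthful report is at least as good as any alternative, so it is a dominant strategy.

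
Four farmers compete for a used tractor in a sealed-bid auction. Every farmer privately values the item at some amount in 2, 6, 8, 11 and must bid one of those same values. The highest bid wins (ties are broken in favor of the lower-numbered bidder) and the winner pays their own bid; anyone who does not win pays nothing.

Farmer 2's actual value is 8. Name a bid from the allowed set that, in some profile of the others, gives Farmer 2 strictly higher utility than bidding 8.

6

Suppose Farmer 1 bids 2, Farmer 3 bids 2 and Farmer 4 bids 2.
Bid 8: wins, pays 8, utility 8 - 8 = 0.
Bid 6: wins, pays 6, utility 8 - 6 = 2.
So bidding 6 beats truth here (2 > 0).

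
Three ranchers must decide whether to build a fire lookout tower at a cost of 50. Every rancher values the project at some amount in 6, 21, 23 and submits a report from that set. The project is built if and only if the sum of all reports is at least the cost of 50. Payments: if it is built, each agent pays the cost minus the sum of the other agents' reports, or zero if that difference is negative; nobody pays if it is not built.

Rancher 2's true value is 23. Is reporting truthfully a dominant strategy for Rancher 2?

Yes

Check each profile of the others' reports and compare truth against every alternative report.
Others report (23, 23): truth gives 19, best alternative gives 19.
Others report (21, 23): truth gives 17, best alternative gives 17.
Others report (23, 21): truth gives 17, best alternative gives 17.
Others report (21, 21): truth gives 15, best alternative gives 15.
Others report (6, 23): truth gives 2, best alternative gives 2.
Others report (23, 6): truth gives 2, best alternative gives 2.
(Remaining 3 profiles checked similarly; truth is weakly best in each.)
In every case the truthful report is at least as good as any alternative, so it is a dominant strategy.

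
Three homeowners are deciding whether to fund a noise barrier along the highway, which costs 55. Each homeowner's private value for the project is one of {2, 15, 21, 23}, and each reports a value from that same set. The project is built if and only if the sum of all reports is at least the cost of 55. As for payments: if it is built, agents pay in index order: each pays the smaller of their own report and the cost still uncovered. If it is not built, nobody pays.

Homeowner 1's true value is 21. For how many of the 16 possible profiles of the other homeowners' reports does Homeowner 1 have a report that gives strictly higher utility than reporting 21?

4

Others report (21, 21): truth gives 0; report 15 gives 6 > 0. Violating.
Others report (21, 23): truth gives 0; report 15 gives 6 > 0. Violating.
Others report (23, 21): truth gives 0; report 15 gives 6 > 0. Violating.
Others report (23, 23): truth gives 0; report 15 gives 6 > 0. Violating.
Others report (2, 2): truth gives 0; no alternative beats it.
Others report (2, 15): truth gives 0; no alternative beats it.
(Checking all 16 profiles: 4 have a profitable deviation, 12 do not.)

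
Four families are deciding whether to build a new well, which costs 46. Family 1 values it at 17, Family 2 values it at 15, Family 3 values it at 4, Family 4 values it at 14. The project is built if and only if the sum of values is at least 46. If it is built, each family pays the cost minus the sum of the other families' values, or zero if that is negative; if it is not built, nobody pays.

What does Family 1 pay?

13

Total value 50 ≥ cost 46, so the project is built.
The other families' values sum to 33.
Cost minus that sum is 46 - 33 = 13.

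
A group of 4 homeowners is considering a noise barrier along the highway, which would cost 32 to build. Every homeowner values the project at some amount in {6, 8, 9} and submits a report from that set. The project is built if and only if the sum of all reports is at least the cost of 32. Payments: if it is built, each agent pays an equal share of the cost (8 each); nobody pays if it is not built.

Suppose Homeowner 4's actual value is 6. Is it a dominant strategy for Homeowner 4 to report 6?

Yes

Check each profile of the others' reports and compare truth against every alternative report.
Others report (6, 9, 9): truth gives 0, best alternative gives -2.
Others report (8, 8, 8): truth gives 0, best alternative gives -2.
Others report (8, 8, 9): truth gives 0, best alternative gives -2.
Others report (8, 9, 8): truth gives 0, best alternative gives -2.
Others report (9, 6, 9): truth gives 0, best alternative gives -2.
Others report (9, 8, 8): truth gives 0, best alternative gives -2.
(Remaining 21 profiles checked similarly; truth is weakly best in each.)
In every case the truthful report is at least as good as any alternative, so it is a dominant strategy.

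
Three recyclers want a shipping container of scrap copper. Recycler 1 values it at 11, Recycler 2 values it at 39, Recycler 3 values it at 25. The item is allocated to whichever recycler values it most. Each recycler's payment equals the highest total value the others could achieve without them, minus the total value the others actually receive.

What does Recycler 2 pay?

Recycler 2 has the highest value and receives the item.
Without Recycler 2, the item would go to the next-highest value, 25, so the others could achieve 25.
With Recycler 2 present and winning, the others receive nothing, so their total is 0.
Payment = 25 - 0 = 25.

25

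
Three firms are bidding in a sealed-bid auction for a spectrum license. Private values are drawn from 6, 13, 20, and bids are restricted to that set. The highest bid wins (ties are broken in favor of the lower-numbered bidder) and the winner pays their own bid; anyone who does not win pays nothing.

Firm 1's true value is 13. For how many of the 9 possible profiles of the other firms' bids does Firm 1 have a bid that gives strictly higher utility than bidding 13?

Others bid (6, 6): truth gives 0; bid 6 gives 7 > 0. Violating.
Others bid (6, 13): truth gives 0; no alternative beats it.
Others bid (6, 20): truth gives 0; no alternative beats it.
(Checking all 9 profiles: 1 has a profitable deviation, 8 do not.)

1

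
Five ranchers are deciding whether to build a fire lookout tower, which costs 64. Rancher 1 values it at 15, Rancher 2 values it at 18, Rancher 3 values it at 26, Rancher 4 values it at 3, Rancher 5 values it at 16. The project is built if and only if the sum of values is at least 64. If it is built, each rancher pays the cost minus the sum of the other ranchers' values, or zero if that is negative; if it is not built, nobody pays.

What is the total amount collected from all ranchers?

19

Total value 78 ≥ cost 64, so it is built.
Rancher 1: others sum to 63; max(0, 64 - 63) = 1.
Rancher 2: others sum to 60; max(0, 64 - 60) = 4.
Rancher 3: others sum to 52; max(0, 64 - 52) = 12.
Rancher 4: others sum to 75; max(0, 64 - 75) = 0.
Rancher 5: others sum to 62; max(0, 64 - 62) = 2.
Total collected = 1 + 4 + 12 + 0 + 2 = 19.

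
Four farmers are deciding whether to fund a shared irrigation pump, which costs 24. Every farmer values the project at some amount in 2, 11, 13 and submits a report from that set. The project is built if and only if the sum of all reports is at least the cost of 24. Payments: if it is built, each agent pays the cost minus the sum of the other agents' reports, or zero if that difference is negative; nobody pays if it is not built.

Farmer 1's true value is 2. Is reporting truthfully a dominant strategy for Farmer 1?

Yes

Check each profile of the others' reports and compare truth against every alternative report.
Others report (2, 2, 11): truth gives 0, best alternative gives -7.
Others report (2, 11, 2): truth gives 0, best alternative gives -7.
Others report (11, 2, 2): truth gives 0, best alternative gives -7.
Others report (2, 2, 13): truth gives 0, best alternative gives -5.
Others report (2, 13, 2): truth gives 0, best alternative gives -5.
Others report (13, 2, 2): truth gives 0, best alternative gives -5.
(Remaining 21 profiles checked similarly; truth is weakly best in each.)
In every case the truthful report is at least as good as any alternative, so it is a dominant strategy.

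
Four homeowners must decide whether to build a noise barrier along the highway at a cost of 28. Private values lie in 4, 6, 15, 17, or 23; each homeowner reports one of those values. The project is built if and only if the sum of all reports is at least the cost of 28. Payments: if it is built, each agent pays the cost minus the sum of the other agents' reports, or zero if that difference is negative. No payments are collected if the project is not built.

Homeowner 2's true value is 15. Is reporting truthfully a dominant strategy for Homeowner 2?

Check each profile of the others' reports and compare truth against every alternative report.
Others report (4, 4, 23): truth gives 15, best alternative gives 15.
Others report (4, 6, 23): truth gives 15, best alternative gives 15.
Others report (4, 15, 15): truth gives 15, best alternative gives 15.
Others report (4, 15, 17): truth gives 15, best alternative gives 15.
Others report (4, 15, 23): truth gives 15, best alternative gives 15.
Others report (4, 17, 15): truth gives 15, best alternative gives 15.
(Remaining 119 profiles checked similarly; truth is weakly best in each.)
In every case the truthful report is at least as good as any alternative, so it is a dominant strategy.

Yes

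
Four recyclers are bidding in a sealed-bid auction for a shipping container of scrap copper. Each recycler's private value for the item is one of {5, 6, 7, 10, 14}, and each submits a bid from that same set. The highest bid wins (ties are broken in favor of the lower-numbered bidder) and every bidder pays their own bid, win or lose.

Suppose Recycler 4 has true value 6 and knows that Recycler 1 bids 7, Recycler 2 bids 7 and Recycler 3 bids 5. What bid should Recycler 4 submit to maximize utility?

10

Bid 5: loses but pays 5, utility -5.
Bid 6: loses but pays 6, utility -6.
Bid 7: loses but pays 7, utility -7.
Bid 10: wins, pays 10, utility 6 - 10 = -4.
Bid 14: wins, pays 14, utility 6 - 14 = -8.
The best choice is 10 with utility -4.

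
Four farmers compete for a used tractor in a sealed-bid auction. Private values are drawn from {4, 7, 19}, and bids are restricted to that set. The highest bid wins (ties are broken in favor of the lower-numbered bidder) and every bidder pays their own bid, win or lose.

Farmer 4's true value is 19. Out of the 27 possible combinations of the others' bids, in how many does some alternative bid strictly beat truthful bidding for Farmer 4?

Others bid (4, 4, 4): truth gives 0; bid 7 gives 12 > 0. Violating.
Others bid (4, 4, 19): truth gives -19; bid 4 gives -4 > -19. Violating.
Others bid (4, 7, 19): truth gives -19; bid 4 gives -4 > -19. Violating.
Others bid (4, 19, 4): truth gives -19; bid 4 gives -4 > -19. Violating.
Others bid (4, 4, 7): truth gives 0; no alternative beats it.
Others bid (4, 7, 4): truth gives 0; no alternative beats it.
(Checking all 27 profiles: 20 have a profitable deviation, 7 do not.)

20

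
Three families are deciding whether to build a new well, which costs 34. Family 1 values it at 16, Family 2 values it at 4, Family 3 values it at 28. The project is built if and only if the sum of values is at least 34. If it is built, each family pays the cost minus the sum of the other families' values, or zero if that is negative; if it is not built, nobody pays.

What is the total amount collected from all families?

16

Total value 48 ≥ cost 34, so it is built.
Family 1: others sum to 32; max(0, 34 - 32) = 2.
Family 2: others sum to 44; max(0, 34 - 44) = 0.
Family 3: others sum to 20; max(0, 34 - 20) = 14.
Total collected = 2 + 0 + 14 = 16.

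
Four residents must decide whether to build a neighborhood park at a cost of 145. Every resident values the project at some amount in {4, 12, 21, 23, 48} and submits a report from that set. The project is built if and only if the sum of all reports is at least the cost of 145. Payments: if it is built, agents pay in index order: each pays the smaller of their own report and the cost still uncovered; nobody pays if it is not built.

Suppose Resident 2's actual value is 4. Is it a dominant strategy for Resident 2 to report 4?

Yes

Check each profile of the others' reports and compare truth against every alternative report.
Others report (48, 48, 48): truth gives 0, best alternative gives -8.
Others report (4, 4, 4): truth gives 0, best alternative gives 0.
Others report (4, 4, 12): truth gives 0, best alternative gives 0.
Others report (4, 4, 21): truth gives 0, best alternative gives 0.
Others report (4, 4, 23): truth gives 0, best alternative gives 0.
Others report (4, 4, 48): truth gives 0, best alternative gives 0.
(Remaining 119 profiles checked similarly; truth is weakly best in each.)
In every case the truthful report is at least as good as any alternative, so it is a dominant strategy.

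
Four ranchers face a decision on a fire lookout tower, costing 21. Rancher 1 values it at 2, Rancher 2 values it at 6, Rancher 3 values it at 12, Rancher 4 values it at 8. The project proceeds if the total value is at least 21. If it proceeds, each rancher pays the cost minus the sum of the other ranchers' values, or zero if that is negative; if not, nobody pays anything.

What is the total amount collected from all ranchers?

6

Total value 28 ≥ cost 21, so it is built.
Rancher 1: others sum to 26; max(0, 21 - 26) = 0.
Rancher 2: others sum to 22; max(0, 21 - 22) = 0.
Rancher 3: others sum to 16; max(0, 21 - 16) = 5.
Rancher 4: others sum to 20; max(0, 21 - 20) = 1.
Total collected = 0 + 0 + 5 + 1 = 6.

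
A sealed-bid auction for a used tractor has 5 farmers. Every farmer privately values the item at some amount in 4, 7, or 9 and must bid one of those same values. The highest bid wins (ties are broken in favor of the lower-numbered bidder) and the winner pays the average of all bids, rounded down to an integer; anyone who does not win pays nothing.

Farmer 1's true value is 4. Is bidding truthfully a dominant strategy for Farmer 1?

Yes

Check each profile of the others' bids and compare truth against every alternative bid.
Others bid (7, 7, 7, 7): truth gives 0, best alternative gives -3.
Others bid (4, 7, 7, 7): truth gives 0, best alternative gives -2.
Others bid (7, 4, 7, 7): truth gives 0, best alternative gives -2.
Others bid (7, 7, 4, 7): truth gives 0, best alternative gives -2.
Others bid (7, 7, 7, 4): truth gives 0, best alternative gives -2.
Others bid (4, 4, 4, 7): truth gives 0, best alternative gives -1.
(Remaining 75 profiles checked similarly; truth is weakly best in each.)
In every case the truthful bid is at least as good as any alternative, so it is a dominant strategy.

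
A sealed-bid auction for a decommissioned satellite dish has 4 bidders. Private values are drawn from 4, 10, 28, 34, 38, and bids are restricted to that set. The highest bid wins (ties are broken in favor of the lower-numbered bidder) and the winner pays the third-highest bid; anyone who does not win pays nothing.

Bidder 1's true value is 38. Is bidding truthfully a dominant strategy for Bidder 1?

Yes

Check each profile of the others' bids and compare truth against every alternative bid.
Others bid (4, 4, 38): truth gives 34, best alternative gives 0.
Others bid (4, 38, 4): truth gives 34, best alternative gives 0.
Others bid (38, 4, 4): truth gives 34, best alternative gives 0.
Others bid (4, 10, 38): truth gives 28, best alternative gives 0.
Others bid (4, 38, 10): truth gives 28, best alternative gives 0.
Others bid (10, 4, 38): truth gives 28, best alternative gives 0.
(Remaining 119 profiles checked similarly; truth is weakly best in each.)
In every case the truthful bid is at least as good as any alternative, so it is a dominant strategy.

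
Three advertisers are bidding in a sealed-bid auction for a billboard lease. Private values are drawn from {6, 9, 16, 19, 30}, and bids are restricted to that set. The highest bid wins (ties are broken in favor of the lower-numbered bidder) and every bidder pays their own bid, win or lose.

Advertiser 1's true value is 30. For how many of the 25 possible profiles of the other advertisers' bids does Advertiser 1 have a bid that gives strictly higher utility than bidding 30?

Others bid (6, 6): truth gives 0; bid 6 gives 24 > 0. Violating.
Others bid (6, 9): truth gives 0; bid 9 gives 21 > 0. Violating.
Others bid (6, 16): truth gives 0; bid 16 gives 14 > 0. Violating.
Others bid (6, 19): truth gives 0; bid 19 gives 11 > 0. Violating.
Others bid (6, 30): truth gives 0; no alternative beats it.
Others bid (9, 30): truth gives 0; no alternative beats it.
(Checking all 25 profiles: 16 have a profitable deviation, 9 do not.)

16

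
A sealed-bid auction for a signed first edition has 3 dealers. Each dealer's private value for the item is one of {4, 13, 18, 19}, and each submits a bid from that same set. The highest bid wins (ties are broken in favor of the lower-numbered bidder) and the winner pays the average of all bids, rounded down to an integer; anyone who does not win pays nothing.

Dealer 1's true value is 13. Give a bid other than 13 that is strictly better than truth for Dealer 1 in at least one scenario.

4

Suppose Dealer 2 bids 4 and Dealer 3 bids 4.
Bid 13: wins, pays 7, utility 13 - 7 = 6.
Bid 4: wins, pays 4, utility 13 - 4 = 9.
So bidding 4 beats truth here (9 > 6).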